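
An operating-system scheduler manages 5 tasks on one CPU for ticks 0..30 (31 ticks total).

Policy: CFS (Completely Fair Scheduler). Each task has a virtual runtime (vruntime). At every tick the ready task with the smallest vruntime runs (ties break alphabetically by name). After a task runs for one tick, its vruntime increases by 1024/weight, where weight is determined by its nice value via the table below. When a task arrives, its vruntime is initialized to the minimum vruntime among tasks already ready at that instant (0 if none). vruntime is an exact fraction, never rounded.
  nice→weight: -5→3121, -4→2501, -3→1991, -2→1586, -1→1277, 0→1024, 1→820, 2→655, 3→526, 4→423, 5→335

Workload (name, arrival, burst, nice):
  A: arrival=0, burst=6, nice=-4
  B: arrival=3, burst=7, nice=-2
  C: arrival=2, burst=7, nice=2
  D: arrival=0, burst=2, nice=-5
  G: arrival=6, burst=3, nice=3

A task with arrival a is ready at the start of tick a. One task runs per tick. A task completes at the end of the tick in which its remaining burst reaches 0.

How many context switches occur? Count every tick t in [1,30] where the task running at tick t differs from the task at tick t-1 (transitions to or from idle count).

context switches = 20

t=0: vr[A=0 D=0] → run A
t=1: vr[A=1024/2501 D=0] → run D
t=2: vr[A=1024/2501 C=1024/3121 D=1024/3121] → run C
t=3: vr[A=1024/2501 B=1024/3121 C=3866624/2044255 D=1024/3121] → run B
t=4: vr[A=1024/2501 B=2409984/2474953 C=3866624/2044255 D=1024/3121] → run D
t=5: vr[A=1024/2501 B=2409984/2474953 C=3866624/2044255] → run A
t=6: vr[A=2048/2501 B=2409984/2474953 C=3866624/2044255 G=2048/2501] → run A
t=7: vr[A=3072/2501 B=2409984/2474953 C=3866624/2044255 G=2048/2501] → run G
t=8: vr[A=3072/2501 B=2409984/2474953 C=3866624/2044255 G=1819136/657763] → run B
t=9: vr[A=3072/2501 B=4007936/2474953 C=3866624/2044255 G=1819136/657763] → run A
t=10: vr[A=4096/2501 B=4007936/2474953 C=3866624/2044255 G=1819136/657763] → run B
t=11: vr[A=4096/2501 B=5605888/2474953 C=3866624/2044255 G=1819136/657763] → run A
t=12: vr[A=5120/2501 B=5605888/2474953 C=3866624/2044255 G=1819136/657763] → run C
t=13: vr[A=5120/2501 B=5605888/2474953 C=7062528/2044255 G=1819136/657763] → run A
t=14: vr[B=5605888/2474953 C=7062528/2044255 G=1819136/657763] → run B
t=15: vr[B=7203840/2474953 C=7062528/2044255 G=1819136/657763] → run G
t=16: vr[B=7203840/2474953 C=7062528/2044255 G=3099648/657763] → run B
t=17: vr[B=8801792/2474953 C=7062528/2044255 G=3099648/657763] → run C
t=18: vr[B=8801792/2474953 C=10258432/2044255 G=3099648/657763] → run B
t=19: vr[B=10399744/2474953 C=10258432/2044255 G=3099648/657763] → run B
t=20: vr[C=10258432/2044255 G=3099648/657763] → run G
t=21: vr[C=10258432/2044255] → run C
t=22: vr[C=13454336/2044255] → run C
t=23: vr[C=3330048/408851] → run C
t=24: vr[C=19846144/2044255] → run C
t=25: (idle)
t=26: (idle)
t=27: (idle)
t=28: (idle)
t=29: (idle)
t=30: (idle)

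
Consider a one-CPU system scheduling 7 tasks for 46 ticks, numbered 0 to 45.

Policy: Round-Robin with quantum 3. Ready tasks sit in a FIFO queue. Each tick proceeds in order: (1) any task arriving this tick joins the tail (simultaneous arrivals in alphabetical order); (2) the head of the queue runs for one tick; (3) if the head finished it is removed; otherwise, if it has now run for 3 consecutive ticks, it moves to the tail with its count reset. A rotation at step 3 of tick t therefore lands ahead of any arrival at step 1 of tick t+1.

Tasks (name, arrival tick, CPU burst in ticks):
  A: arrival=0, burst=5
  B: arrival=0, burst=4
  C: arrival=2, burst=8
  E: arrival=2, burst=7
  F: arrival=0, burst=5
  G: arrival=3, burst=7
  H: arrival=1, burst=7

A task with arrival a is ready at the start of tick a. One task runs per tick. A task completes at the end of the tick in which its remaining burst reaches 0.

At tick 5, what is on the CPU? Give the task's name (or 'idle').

t=0: queue=[A,B,F] q_used=0 → run A
t=1: queue=[A,B,F,H] q_used=1 → run A
t=2: queue=[A,B,F,H,C,E] q_used=2 → run A
t=3: queue=[B,F,H,C,E,A,G] q_used=0 → run B
t=4: queue=[B,F,H,C,E,A,G] q_used=1 → run B
t=5: queue=[B,F,H,C,E,A,G] q_used=2 → run B
t=6: queue=[F,H,C,E,A,G,B] q_used=0 → run F
t=7: queue=[F,H,C,E,A,G,B] q_used=1 → run F
t=8: queue=[F,H,C,E,A,G,B] q_used=2 → run F
t=9: queue=[H,C,E,A,G,B,F] q_used=0 → run H
t=10: queue=[H,C,E,A,G,B,F] q_used=1 → run H
t=11: queue=[H,C,E,A,G,B,F] q_used=2 → run H
t=12: queue=[C,E,A,G,B,F,H] q_used=0 → run C
t=13: queue=[C,E,A,G,B,F,H] q_used=1 → run C
t=14: queue=[C,E,A,G,B,F,H] q_used=2 → run C
t=15: queue=[E,A,G,B,F,H,C] q_used=0 → run E
t=16: queue=[E,A,G,B,F,H,C] q_used=1 → run E
t=17: queue=[E,A,G,B,F,H,C] q_used=2 → run E
t=18: queue=[A,G,B,F,H,C,E] q_used=0 → run A
t=19: queue=[A,G,B,F,H,C,E] q_used=1 → run A
t=20: queue=[G,B,F,H,C,E] q_used=0 → run G
t=21: queue=[G,B,F,H,C,E] q_used=1 → run G
t=22: queue=[G,B,F,H,C,E] q_used=2 → run G
t=23: queue=[B,F,H,C,E,G] q_used=0 → run B
t=24: queue=[F,H,C,E,G] q_used=0 → run F
t=25: queue=[F,H,C,E,G] q_used=1 → run F
t=26: queue=[H,C,E,G] q_used=0 → run H
t=27: queue=[H,C,E,G] q_used=1 → run H
t=28: queue=[H,C,E,G] q_used=2 → run H
t=29: queue=[C,E,G,H] q_used=0 → run C
t=30: queue=[C,E,G,H] q_used=1 → run C
t=31: queue=[C,E,G,H] q_used=2 → run C
t=32: queue=[E,G,H,C] q_used=0 → run E
t=33: queue=[E,G,H,C] q_used=1 → run E
t=34: queue=[E,G,H,C] q_used=2 → run E
t=35: queue=[G,H,C,E] q_used=0 → run G
t=36: queue=[G,H,C,E] q_used=1 → run G
t=37: queue=[G,H,C,E] q_used=2 → run G
t=38: queue=[H,C,E,G] q_used=0 → run H
t=39: queue=[C,E,G] q_used=0 → run C
t=40: queue=[C,E,G] q_used=1 → run C
t=41: queue=[E,G] q_used=0 → run E
t=42: queue=[G] q_used=0 → run G
t=43: (idle)
t=44: (idle)
t=45: (idle)

running at tick 5 = B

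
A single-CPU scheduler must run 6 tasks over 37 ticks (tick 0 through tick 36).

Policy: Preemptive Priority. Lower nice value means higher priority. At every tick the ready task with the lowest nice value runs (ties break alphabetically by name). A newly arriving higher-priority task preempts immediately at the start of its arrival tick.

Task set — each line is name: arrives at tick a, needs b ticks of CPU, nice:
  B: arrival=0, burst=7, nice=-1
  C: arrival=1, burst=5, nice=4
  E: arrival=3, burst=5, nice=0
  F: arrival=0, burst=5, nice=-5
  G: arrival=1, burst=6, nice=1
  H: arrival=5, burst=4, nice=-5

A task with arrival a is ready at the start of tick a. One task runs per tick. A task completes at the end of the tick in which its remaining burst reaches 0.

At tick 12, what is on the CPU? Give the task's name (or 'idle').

t=0: ready={B,F} → run F
t=1: ready={B,C,F,G} → run F
t=2: ready={B,C,F,G} → run F
t=3: ready={B,C,E,F,G} → run F
t=4: ready={B,C,E,F,G} → run F
t=5: ready={B,C,E,G,H} → run H
t=6: ready={B,C,E,G,H} → run H
t=7: ready={B,C,E,G,H} → run H
t=8: ready={B,C,E,G,H} → run H
t=9: ready={B,C,E,G} → run B
t=10: ready={B,C,E,G} → run B
t=11: ready={B,C,E,G} → run B
t=12: ready={B,C,E,G} → run B
t=13: ready={B,C,E,G} → run B
t=14: ready={B,C,E,G} → run B
t=15: ready={B,C,E,G} → run B
t=16: ready={C,E,G} → run E
t=17: ready={C,E,G} → run E
t=18: ready={C,E,G} → run E
t=19: ready={C,E,G} → run E
t=20: ready={C,E,G} → run E
t=21: ready={C,G} → run G
t=22: ready={C,G} → run G
t=23: ready={C,G} → run G
t=24: ready={C,G} → run G
t=25: ready={C,G} → run G
t=26: ready={C,G} → run G
t=27: ready={C} → run C
t=28: ready={C} → run C
t=29: ready={C} → run C
t=30: ready={C} → run C
t=31: ready={C} → run C
t=32: (idle)
t=33: (idle)
t=34: (idle)
t=35: (idle)
t=36: (idle)

running at tick 12 = B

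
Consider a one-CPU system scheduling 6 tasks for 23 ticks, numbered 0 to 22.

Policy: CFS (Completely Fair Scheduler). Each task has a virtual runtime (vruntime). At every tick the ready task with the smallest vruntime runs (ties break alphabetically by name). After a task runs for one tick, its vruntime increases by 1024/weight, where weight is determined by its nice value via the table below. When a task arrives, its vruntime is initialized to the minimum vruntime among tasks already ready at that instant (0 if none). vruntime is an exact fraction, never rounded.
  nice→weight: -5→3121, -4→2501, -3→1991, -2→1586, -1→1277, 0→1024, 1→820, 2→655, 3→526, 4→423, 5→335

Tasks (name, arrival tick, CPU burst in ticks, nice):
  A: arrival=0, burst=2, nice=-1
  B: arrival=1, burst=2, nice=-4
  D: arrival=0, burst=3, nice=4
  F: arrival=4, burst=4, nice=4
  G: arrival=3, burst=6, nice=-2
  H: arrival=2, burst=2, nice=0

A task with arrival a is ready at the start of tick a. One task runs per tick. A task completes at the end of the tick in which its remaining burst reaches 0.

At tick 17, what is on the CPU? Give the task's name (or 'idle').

t=0: vr[A=0 D=0] → run A
t=1: vr[A=1024/1277 B=0 D=0] → run B
t=2: vr[A=1024/1277 B=1024/2501 D=0 H=0] → run D
t=3: vr[A=1024/1277 B=1024/2501 D=1024/423 G=0 H=0] → run G
t=4: vr[A=1024/1277 B=1024/2501 D=1024/423 F=0 G=512/793 H=0] → run F
t=5: vr[A=1024/1277 B=1024/2501 D=1024/423 F=1024/423 G=512/793 H=0] → run H
t=6: vr[A=1024/1277 B=1024/2501 D=1024/423 F=1024/423 G=512/793 H=1] → run B
t=7: vr[A=1024/1277 D=1024/423 F=1024/423 G=512/793 H=1] → run G
t=8: vr[A=1024/1277 D=1024/423 F=1024/423 G=1024/793 H=1] → run A
t=9: vr[D=1024/423 F=1024/423 G=1024/793 H=1] → run H
t=10: vr[D=1024/423 F=1024/423 G=1024/793] → run G
t=11: vr[D=1024/423 F=1024/423 G=1536/793] → run G
t=12: vr[D=1024/423 F=1024/423 G=2048/793] → run D
t=13: vr[D=2048/423 F=1024/423 G=2048/793] → run F
t=14: vr[D=2048/423 F=2048/423 G=2048/793] → run G
t=15: vr[D=2048/423 F=2048/423 G=2560/793] → run G
t=16: vr[D=2048/423 F=2048/423] → run D
t=17: vr[F=2048/423] → run F
t=18: vr[F=1024/141] → run F
t=19: (idle)
t=20: (idle)
t=21: (idle)
t=22: (idle)

running at tick 17 = F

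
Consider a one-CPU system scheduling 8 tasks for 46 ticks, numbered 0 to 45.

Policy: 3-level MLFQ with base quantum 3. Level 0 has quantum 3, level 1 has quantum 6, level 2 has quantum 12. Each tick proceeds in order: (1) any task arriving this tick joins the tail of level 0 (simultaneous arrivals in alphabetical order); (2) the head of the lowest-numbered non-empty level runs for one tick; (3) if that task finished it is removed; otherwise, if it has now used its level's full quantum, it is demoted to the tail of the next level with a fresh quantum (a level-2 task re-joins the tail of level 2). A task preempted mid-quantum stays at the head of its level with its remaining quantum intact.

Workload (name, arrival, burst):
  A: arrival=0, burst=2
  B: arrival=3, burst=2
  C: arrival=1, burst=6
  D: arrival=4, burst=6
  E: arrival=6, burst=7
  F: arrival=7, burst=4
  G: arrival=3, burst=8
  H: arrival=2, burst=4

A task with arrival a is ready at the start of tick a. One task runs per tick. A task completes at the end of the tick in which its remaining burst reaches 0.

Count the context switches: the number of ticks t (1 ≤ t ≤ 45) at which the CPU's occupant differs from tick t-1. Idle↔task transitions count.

context switches = 14

t=0: L0/L1/L2 = A/-/- → run A
t=1: L0/L1/L2 = AC/-/- → run A
t=2: L0/L1/L2 = CH/-/- → run C
t=3: L0/L1/L2 = CHBG/-/- → run C
t=4: L0/L1/L2 = CHBGD/-/- → run C
t=5: L0/L1/L2 = HBGD/C/- → run H
t=6: L0/L1/L2 = HBGDE/C/- → run H
t=7: L0/L1/L2 = HBGDEF/C/- → run H
t=8: L0/L1/L2 = BGDEF/CH/- → run B
t=9: L0/L1/L2 = BGDEF/CH/- → run B
t=10: L0/L1/L2 = GDEF/CH/- → run G
t=11: L0/L1/L2 = GDEF/CH/- → run G
t=12: L0/L1/L2 = GDEF/CH/- → run G
t=13: L0/L1/L2 = DEF/CHG/- → run D
t=14: L0/L1/L2 = DEF/CHG/- → run D
t=15: L0/L1/L2 = DEF/CHG/- → run D
t=16: L0/L1/L2 = EF/CHGD/- → run E
t=17: L0/L1/L2 = EF/CHGD/- → run E
t=18: L0/L1/L2 = EF/CHGD/- → run E
t=19: L0/L1/L2 = F/CHGDE/- → run F
t=20: L0/L1/L2 = F/CHGDE/- → run F
t=21: L0/L1/L2 = F/CHGDE/- → run F
t=22: L0/L1/L2 = -/CHGDEF/- → run C
t=23: L0/L1/L2 = -/CHGDEF/- → run C
t=24: L0/L1/L2 = -/CHGDEF/- → run C
t=25: L0/L1/L2 = -/HGDEF/- → run H
t=26: L0/L1/L2 = -/GDEF/- → run G
t=27: L0/L1/L2 = -/GDEF/- → run G
t=28: L0/L1/L2 = -/GDEF/- → run G
t=29: L0/L1/L2 = -/GDEF/- → run G
t=30: L0/L1/L2 = -/GDEF/- → run G
t=31: L0/L1/L2 = -/DEF/- → run D
t=32: L0/L1/L2 = -/DEF/- → run D
t=33: L0/L1/L2 = -/DEF/- → run D
t=34: L0/L1/L2 = -/EF/- → run E
t=35: L0/L1/L2 = -/EF/- → run E
t=36: L0/L1/L2 = -/EF/- → run E
t=37: L0/L1/L2 = -/EF/- → run E
t=38: L0/L1/L2 = -/F/- → run F
t=39: (idle)
t=40: (idle)
t=41: (idle)
t=42: (idle)
t=43: (idle)
t=44: (idle)
t=45: (idle)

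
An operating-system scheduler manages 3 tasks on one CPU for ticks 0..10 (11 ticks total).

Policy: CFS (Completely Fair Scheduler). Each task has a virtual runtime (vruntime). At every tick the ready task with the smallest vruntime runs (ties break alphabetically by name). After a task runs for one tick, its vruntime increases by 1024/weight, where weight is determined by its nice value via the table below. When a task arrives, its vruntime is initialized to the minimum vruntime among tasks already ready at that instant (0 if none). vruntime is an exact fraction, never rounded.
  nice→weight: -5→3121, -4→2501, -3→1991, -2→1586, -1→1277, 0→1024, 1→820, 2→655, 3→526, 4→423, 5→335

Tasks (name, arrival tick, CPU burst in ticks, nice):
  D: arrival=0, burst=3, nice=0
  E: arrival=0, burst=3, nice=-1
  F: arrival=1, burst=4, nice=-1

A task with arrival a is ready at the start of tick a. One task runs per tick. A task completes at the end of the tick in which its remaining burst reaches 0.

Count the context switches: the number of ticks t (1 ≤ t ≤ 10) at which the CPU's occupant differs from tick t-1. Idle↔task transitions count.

context switches = 10

t=0: vr[D=0 E=0] → run D
t=1: vr[D=1 E=0 F=0] → run E
t=2: vr[D=1 E=1024/1277 F=0] → run F
t=3: vr[D=1 E=1024/1277 F=1024/1277] → run E
t=4: vr[D=1 E=2048/1277 F=1024/1277] → run F
t=5: vr[D=1 E=2048/1277 F=2048/1277] → run D
t=6: vr[D=2 E=2048/1277 F=2048/1277] → run E
t=7: vr[D=2 F=2048/1277] → run F
t=8: vr[D=2 F=3072/1277] → run D
t=9: vr[F=3072/1277] → run F
t=10: (idle)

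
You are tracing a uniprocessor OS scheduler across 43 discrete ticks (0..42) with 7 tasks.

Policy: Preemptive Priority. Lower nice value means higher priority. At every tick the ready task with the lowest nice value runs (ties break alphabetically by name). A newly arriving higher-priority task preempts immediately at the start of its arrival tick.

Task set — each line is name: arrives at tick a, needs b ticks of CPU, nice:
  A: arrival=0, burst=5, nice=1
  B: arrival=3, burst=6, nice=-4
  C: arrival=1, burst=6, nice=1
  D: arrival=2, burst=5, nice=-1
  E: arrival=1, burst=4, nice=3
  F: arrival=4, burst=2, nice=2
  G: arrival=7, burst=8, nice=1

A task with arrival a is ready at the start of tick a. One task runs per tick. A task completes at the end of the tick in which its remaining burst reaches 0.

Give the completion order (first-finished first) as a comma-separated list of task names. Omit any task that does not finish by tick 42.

t=0: ready={A} → run A
t=1: ready={A,C,E} → run A
t=2: ready={A,C,D,E} → run D
t=3: ready={A,B,C,D,E} → run B
t=4: ready={A,B,C,D,E,F} → run B
t=5: ready={A,B,C,D,E,F} → run B
t=6: ready={A,B,C,D,E,F} → run B
t=7: ready={A,B,C,D,E,F,G} → run B
t=8: ready={A,B,C,D,E,F,G} → run B
t=9: ready={A,C,D,E,F,G} → run D
t=10: ready={A,C,D,E,F,G} → run D
t=11: ready={A,C,D,E,F,G} → run D
t=12: ready={A,C,D,E,F,G} → run D
t=13: ready={A,C,E,F,G} → run A
t=14: ready={A,C,E,F,G} → run A
t=15: ready={A,C,E,F,G} → run A
t=16: ready={C,E,F,G} → run C
t=17: ready={C,E,F,G} → run C
t=18: ready={C,E,F,G} → run C
t=19: ready={C,E,F,G} → run C
t=20: ready={C,E,F,G} → run C
t=21: ready={C,E,F,G} → run C
t=22: ready={E,F,G} → run G
t=23: ready={E,F,G} → run G
t=24: ready={E,F,G} → run G
t=25: ready={E,F,G} → run G
t=26: ready={E,F,G} → run G
t=27: ready={E,F,G} → run G
t=28: ready={E,F,G} → run G
t=29: ready={E,F,G} → run G
t=30: ready={E,F} → run F
t=31: ready={E,F} → run F
t=32: ready={E} → run E
t=33: ready={E} → run E
t=34: ready={E} → run E
t=35: ready={E} → run E
t=36: (idle)
t=37: (idle)
t=38: (idle)
t=39: (idle)
t=40: (idle)
t=41: (idle)
t=42: (idle)

completion order = B, D, A, C, G, F, E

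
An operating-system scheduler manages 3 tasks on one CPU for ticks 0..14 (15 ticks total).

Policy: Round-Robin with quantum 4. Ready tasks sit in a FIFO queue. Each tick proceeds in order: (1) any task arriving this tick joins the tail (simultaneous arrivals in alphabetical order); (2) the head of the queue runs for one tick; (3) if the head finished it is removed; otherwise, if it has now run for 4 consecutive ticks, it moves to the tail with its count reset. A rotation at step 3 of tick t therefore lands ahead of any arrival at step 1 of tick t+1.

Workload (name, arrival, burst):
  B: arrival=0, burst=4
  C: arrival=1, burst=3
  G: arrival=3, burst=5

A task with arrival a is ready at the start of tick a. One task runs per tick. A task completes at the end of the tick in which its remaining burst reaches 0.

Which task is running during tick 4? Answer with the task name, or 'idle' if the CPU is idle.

running at tick 4 = C

t=0: queue=[B] q_used=0 → run B
t=1: queue=[B,C] q_used=1 → run B
t=2: queue=[B,C] q_used=2 → run B
t=3: queue=[B,C,G] q_used=3 → run B
t=4: queue=[C,G] q_used=0 → run C
t=5: queue=[C,G] q_used=1 → run C
t=6: queue=[C,G] q_used=2 → run C
t=7: queue=[G] q_used=0 → run G
t=8: queue=[G] q_used=1 → run G
t=9: queue=[G] q_used=2 → run G
t=10: queue=[G] q_used=3 → run G
t=11: queue=[G] q_used=0 → run G
t=12: (idle)
t=13: (idle)
t=14: (idle)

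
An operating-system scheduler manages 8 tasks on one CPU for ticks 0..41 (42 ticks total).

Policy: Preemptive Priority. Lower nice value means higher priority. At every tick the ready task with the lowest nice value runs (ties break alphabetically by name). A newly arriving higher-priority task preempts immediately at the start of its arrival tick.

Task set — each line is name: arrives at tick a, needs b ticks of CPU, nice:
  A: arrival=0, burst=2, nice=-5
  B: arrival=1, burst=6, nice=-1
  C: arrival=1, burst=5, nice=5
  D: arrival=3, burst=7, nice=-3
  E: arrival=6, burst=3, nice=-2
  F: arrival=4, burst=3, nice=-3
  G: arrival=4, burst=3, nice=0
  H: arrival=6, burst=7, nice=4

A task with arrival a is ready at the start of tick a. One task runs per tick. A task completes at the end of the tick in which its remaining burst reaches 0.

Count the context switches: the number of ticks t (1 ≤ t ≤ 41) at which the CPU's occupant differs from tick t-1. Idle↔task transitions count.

t=0: ready={A} → run A
t=1: ready={A,B,C} → run A
t=2: ready={B,C} → run B
t=3: ready={B,C,D} → run D
t=4: ready={B,C,D,F,G} → run D
t=5: ready={B,C,D,F,G} → run D
t=6: ready={B,C,D,E,F,G,H} → run D
t=7: ready={B,C,D,E,F,G,H} → run D
t=8: ready={B,C,D,E,F,G,H} → run D
t=9: ready={B,C,D,E,F,G,H} → run D
t=10: ready={B,C,E,F,G,H} → run F
t=11: ready={B,C,E,F,G,H} → run F
t=12: ready={B,C,E,F,G,H} → run F
t=13: ready={B,C,E,G,H} → run E
t=14: ready={B,C,E,G,H} → run E
t=15: ready={B,C,E,G,H} → run E
t=16: ready={B,C,G,H} → run B
t=17: ready={B,C,G,H} → run B
t=18: ready={B,C,G,H} → run B
t=19: ready={B,C,G,H} → run B
t=20: ready={B,C,G,H} → run B
t=21: ready={C,G,H} → run G
t=22: ready={C,G,H} → run G
t=23: ready={C,G,H} → run G
t=24: ready={C,H} → run H
t=25: ready={C,H} → run H
t=26: ready={C,H} → run H
t=27: ready={C,H} → run H
t=28: ready={C,H} → run H
t=29: ready={C,H} → run H
t=30: ready={C,H} → run H
t=31: ready={C} → run C
t=32: ready={C} → run C
t=33: ready={C} → run C
t=34: ready={C} → run C
t=35: ready={C} → run C
t=36: (idle)
t=37: (idle)
t=38: (idle)
t=39: (idle)
t=40: (idle)
t=41: (idle)

context switches = 9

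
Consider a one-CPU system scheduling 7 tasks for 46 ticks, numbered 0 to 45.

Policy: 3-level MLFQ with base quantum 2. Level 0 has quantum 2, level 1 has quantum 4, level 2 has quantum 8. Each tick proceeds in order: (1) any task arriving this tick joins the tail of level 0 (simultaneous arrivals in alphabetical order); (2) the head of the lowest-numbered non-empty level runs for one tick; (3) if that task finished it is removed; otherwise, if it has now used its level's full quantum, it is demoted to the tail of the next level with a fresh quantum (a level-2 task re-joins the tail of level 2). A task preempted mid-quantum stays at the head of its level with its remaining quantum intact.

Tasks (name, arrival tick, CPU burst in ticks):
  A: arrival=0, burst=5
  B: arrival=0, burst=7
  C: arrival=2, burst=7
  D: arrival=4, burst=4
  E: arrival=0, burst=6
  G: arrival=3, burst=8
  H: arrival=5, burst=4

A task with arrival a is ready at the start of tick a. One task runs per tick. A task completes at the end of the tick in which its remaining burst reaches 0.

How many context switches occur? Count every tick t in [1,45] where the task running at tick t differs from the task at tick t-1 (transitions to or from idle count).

context switches = 17

t=0: L0/L1/L2 = ABE/-/- → run A
t=1: L0/L1/L2 = ABE/-/- → run A
t=2: L0/L1/L2 = BEC/A/- → run B
t=3: L0/L1/L2 = BECG/A/- → run B
t=4: L0/L1/L2 = ECGD/AB/- → run E
t=5: L0/L1/L2 = ECGDH/AB/- → run E
t=6: L0/L1/L2 = CGDH/ABE/- → run C
t=7: L0/L1/L2 = CGDH/ABE/- → run C
t=8: L0/L1/L2 = GDH/ABEC/- → run G
t=9: L0/L1/L2 = GDH/ABEC/- → run G
t=10: L0/L1/L2 = DH/ABECG/- → run D
t=11: L0/L1/L2 = DH/ABECG/- → run D
t=12: L0/L1/L2 = H/ABECGD/- → run H
t=13: L0/L1/L2 = H/ABECGD/- → run H
t=14: L0/L1/L2 = -/ABECGDH/- → run A
t=15: L0/L1/L2 = -/ABECGDH/- → run A
t=16: L0/L1/L2 = -/ABECGDH/- → run A
t=17: L0/L1/L2 = -/BECGDH/- → run B
t=18: L0/L1/L2 = -/BECGDH/- → run B
t=19: L0/L1/L2 = -/BECGDH/- → run B
t=20: L0/L1/L2 = -/BECGDH/- → run B
t=21: L0/L1/L2 = -/ECGDH/B → run E
t=22: L0/L1/L2 = -/ECGDH/B → run E
t=23: L0/L1/L2 = -/ECGDH/B → run E
t=24: L0/L1/L2 = -/ECGDH/B → run E
t=25: L0/L1/L2 = -/CGDH/B → run C
t=26: L0/L1/L2 = -/CGDH/B → run C
t=27: L0/L1/L2 = -/CGDH/B → run C
t=28: L0/L1/L2 = -/CGDH/B → run C
t=29: L0/L1/L2 = -/GDH/BC → run G
t=30: L0/L1/L2 = -/GDH/BC → run G
t=31: L0/L1/L2 = -/GDH/BC → run G
t=32: L0/L1/L2 = -/GDH/BC → run G
t=33: L0/L1/L2 = -/DH/BCG → run D
t=34: L0/L1/L2 = -/DH/BCG → run D
t=35: L0/L1/L2 = -/H/BCG → run H
t=36: L0/L1/L2 = -/H/BCG → run H
t=37: L0/L1/L2 = -/-/BCG → run B
t=38: L0/L1/L2 = -/-/CG → run C
t=39: L0/L1/L2 = -/-/G → run G
t=40: L0/L1/L2 = -/-/G → run G
t=41: (idle)
t=42: (idle)
t=43: (idle)
t=44: (idle)
t=45: (idle)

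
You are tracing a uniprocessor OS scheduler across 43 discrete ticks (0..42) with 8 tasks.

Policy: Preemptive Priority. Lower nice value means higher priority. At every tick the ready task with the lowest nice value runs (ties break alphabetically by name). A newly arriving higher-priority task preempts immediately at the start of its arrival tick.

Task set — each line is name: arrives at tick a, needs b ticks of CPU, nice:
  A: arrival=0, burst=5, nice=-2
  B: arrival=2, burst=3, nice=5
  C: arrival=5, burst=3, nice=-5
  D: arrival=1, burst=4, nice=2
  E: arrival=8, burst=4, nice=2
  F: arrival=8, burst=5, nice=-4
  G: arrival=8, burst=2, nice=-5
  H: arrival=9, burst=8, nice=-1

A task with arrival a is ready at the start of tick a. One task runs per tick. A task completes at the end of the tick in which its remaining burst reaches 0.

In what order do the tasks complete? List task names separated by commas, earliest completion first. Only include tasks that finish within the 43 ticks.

t=0: ready={A} → run A
t=1: ready={A,D} → run A
t=2: ready={A,B,D} → run A
t=3: ready={A,B,D} → run A
t=4: ready={A,B,D} → run A
t=5: ready={B,C,D} → run C
t=6: ready={B,C,D} → run C
t=7: ready={B,C,D} → run C
t=8: ready={B,D,E,F,G} → run G
t=9: ready={B,D,E,F,G,H} → run G
t=10: ready={B,D,E,F,H} → run F
t=11: ready={B,D,E,F,H} → run F
t=12: ready={B,D,E,F,H} → run F
t=13: ready={B,D,E,F,H} → run F
t=14: ready={B,D,E,F,H} → run F
t=15: ready={B,D,E,H} → run H
t=16: ready={B,D,E,H} → run H
t=17: ready={B,D,E,H} → run H
t=18: ready={B,D,E,H} → run H
t=19: ready={B,D,E,H} → run H
t=20: ready={B,D,E,H} → run H
t=21: ready={B,D,E,H} → run H
t=22: ready={B,D,E,H} → run H
t=23: ready={B,D,E} → run D
t=24: ready={B,D,E} → run D
t=25: ready={B,D,E} → run D
t=26: ready={B,D,E} → run D
t=27: ready={B,E} → run E
t=28: ready={B,E} → run E
t=29: ready={B,E} → run E
t=30: ready={B,E} → run E
t=31: ready={B} → run B
t=32: ready={B} → run B
t=33: ready={B} → run B
t=34: (idle)
t=35: (idle)
t=36: (idle)
t=37: (idle)
t=38: (idle)
t=39: (idle)
t=40: (idle)
t=41: (idle)
t=42: (idle)

completion order = A, C, G, F, H, D, E, B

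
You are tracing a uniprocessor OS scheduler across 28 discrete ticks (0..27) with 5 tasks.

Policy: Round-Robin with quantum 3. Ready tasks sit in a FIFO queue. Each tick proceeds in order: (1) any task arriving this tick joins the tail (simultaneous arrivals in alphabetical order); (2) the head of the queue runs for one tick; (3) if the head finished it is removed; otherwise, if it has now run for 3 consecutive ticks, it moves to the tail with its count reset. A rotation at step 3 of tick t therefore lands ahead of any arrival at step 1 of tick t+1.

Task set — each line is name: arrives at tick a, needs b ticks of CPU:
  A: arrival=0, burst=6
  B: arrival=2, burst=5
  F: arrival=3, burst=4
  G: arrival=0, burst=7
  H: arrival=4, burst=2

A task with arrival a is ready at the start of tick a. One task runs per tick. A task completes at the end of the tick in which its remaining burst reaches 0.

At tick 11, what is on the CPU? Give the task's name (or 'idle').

running at tick 11 = A

t=0: queue=[A,G] q_used=0 → run A
t=1: queue=[A,G] q_used=1 → run A
t=2: queue=[A,G,B] q_used=2 → run A
t=3: queue=[G,B,A,F] q_used=0 → run G
t=4: queue=[G,B,A,F,H] q_used=1 → run G
t=5: queue=[G,B,A,F,H] q_used=2 → run G
t=6: queue=[B,A,F,H,G] q_used=0 → run B
t=7: queue=[B,A,F,H,G] q_used=1 → run B
t=8: queue=[B,A,F,H,G] q_used=2 → run B
t=9: queue=[A,F,H,G,B] q_used=0 → run A
t=10: queue=[A,F,H,G,B] q_used=1 → run A
t=11: queue=[A,F,H,G,B] q_used=2 → run A
t=12: queue=[F,H,G,B] q_used=0 → run F
t=13: queue=[F,H,G,B] q_used=1 → run F
t=14: queue=[F,H,G,B] q_used=2 → run F
t=15: queue=[H,G,B,F] q_used=0 → run H
t=16: queue=[H,G,B,F] q_used=1 → run H
t=17: queue=[G,B,F] q_used=0 → run G
t=18: queue=[G,B,F] q_used=1 → run G
t=19: queue=[G,B,F] q_used=2 → run G
t=20: queue=[B,F,G] q_used=0 → run B
t=21: queue=[B,F,G] q_used=1 → run B
t=22: queue=[F,G] q_used=0 → run F
t=23: queue=[G] q_used=0 → run G
t=24: (idle)
t=25: (idle)
t=26: (idle)
t=27: (idle)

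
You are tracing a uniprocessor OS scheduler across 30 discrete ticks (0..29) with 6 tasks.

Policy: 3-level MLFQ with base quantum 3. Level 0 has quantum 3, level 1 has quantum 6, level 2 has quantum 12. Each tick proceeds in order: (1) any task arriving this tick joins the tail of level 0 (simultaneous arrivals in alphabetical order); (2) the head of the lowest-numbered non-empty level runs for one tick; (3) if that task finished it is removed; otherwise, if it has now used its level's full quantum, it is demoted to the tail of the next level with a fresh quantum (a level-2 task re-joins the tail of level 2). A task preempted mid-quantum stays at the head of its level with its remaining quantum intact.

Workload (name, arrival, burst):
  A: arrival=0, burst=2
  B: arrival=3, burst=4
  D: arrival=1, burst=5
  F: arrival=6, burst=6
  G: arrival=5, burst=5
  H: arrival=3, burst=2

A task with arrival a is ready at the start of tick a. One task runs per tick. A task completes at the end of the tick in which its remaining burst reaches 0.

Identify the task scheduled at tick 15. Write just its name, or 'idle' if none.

t=0: L0/L1/L2 = A/-/- → run A
t=1: L0/L1/L2 = AD/-/- → run A
t=2: L0/L1/L2 = D/-/- → run D
t=3: L0/L1/L2 = DBH/-/- → run D
t=4: L0/L1/L2 = DBH/-/- → run D
t=5: L0/L1/L2 = BHG/D/- → run B
t=6: L0/L1/L2 = BHGF/D/- → run B
t=7: L0/L1/L2 = BHGF/D/- → run B
t=8: L0/L1/L2 = HGF/DB/- → run H
t=9: L0/L1/L2 = HGF/DB/- → run H
t=10: L0/L1/L2 = GF/DB/- → run G
t=11: L0/L1/L2 = GF/DB/- → run G
t=12: L0/L1/L2 = GF/DB/- → run G
t=13: L0/L1/L2 = F/DBG/- → run F
t=14: L0/L1/L2 = F/DBG/- → run F
t=15: L0/L1/L2 = F/DBG/- → run F
t=16: L0/L1/L2 = -/DBGF/- → run D
t=17: L0/L1/L2 = -/DBGF/- → run D
t=18: L0/L1/L2 = -/BGF/- → run B
t=19: L0/L1/L2 = -/GF/- → run G
t=20: L0/L1/L2 = -/GF/- → run G
t=21: L0/L1/L2 = -/F/- → run F
t=22: L0/L1/L2 = -/F/- → run F
t=23: L0/L1/L2 = -/F/- → run F
t=24: (idle)
t=25: (idle)
t=26: (idle)
t=27: (idle)
t=28: (idle)
t=29: (idle)

running at tick 15 = F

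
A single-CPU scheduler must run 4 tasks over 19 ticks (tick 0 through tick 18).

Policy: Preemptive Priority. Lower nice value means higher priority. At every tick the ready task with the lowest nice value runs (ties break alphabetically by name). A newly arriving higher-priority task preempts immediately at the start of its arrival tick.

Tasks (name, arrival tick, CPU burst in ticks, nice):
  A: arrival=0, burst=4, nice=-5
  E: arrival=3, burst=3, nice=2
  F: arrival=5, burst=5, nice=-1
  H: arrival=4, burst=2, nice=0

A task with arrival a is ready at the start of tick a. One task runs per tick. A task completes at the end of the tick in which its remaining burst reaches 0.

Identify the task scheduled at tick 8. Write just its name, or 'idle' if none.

running at tick 8 = F

t=0: ready={A} → run A
t=1: ready={A} → run A
t=2: ready={A} → run A
t=3: ready={A,E} → run A
t=4: ready={E,H} → run H
t=5: ready={E,F,H} → run F
t=6: ready={E,F,H} → run F
t=7: ready={E,F,H} → run F
t=8: ready={E,F,H} → run F
t=9: ready={E,F,H} → run F
t=10: ready={E,H} → run H
t=11: ready={E} → run E
t=12: ready={E} → run E
t=13: ready={E} → run E
t=14: (idle)
t=15: (idle)
t=16: (idle)
t=17: (idle)
t=18: (idle)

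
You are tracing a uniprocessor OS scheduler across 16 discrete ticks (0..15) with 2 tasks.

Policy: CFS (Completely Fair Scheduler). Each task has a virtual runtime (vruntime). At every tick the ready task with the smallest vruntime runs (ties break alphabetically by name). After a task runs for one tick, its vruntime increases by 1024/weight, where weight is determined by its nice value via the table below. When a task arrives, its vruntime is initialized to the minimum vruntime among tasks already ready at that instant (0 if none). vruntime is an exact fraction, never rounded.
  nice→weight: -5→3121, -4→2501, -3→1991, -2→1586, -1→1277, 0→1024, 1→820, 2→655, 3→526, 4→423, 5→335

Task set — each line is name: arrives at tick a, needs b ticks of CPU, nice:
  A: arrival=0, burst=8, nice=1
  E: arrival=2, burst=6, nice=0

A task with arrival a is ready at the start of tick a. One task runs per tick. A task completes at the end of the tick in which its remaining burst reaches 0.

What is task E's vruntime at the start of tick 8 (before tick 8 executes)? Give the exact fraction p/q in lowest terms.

vruntime(E, start of tick 8) = 1127/205

t=0: vr[A=0] → run A
t=1: vr[A=256/205] → run A
t=2: vr[A=512/205 E=512/205] → run A
t=3: vr[A=768/205 E=512/205] → run E
t=4: vr[A=768/205 E=717/205] → run E
t=5: vr[A=768/205 E=922/205] → run A
t=6: vr[A=1024/205 E=922/205] → run E
t=7: vr[A=1024/205 E=1127/205] → run A
t=8: vr[A=256/41 E=1127/205] → run E
t=9: vr[A=256/41 E=1332/205] → run A
t=10: vr[A=1536/205 E=1332/205] → run E
t=11: vr[A=1536/205 E=1537/205] → run A
t=12: vr[A=1792/205 E=1537/205] → run E
t=13: vr[A=1792/205] → run A
t=14: (idle)
t=15: (idle)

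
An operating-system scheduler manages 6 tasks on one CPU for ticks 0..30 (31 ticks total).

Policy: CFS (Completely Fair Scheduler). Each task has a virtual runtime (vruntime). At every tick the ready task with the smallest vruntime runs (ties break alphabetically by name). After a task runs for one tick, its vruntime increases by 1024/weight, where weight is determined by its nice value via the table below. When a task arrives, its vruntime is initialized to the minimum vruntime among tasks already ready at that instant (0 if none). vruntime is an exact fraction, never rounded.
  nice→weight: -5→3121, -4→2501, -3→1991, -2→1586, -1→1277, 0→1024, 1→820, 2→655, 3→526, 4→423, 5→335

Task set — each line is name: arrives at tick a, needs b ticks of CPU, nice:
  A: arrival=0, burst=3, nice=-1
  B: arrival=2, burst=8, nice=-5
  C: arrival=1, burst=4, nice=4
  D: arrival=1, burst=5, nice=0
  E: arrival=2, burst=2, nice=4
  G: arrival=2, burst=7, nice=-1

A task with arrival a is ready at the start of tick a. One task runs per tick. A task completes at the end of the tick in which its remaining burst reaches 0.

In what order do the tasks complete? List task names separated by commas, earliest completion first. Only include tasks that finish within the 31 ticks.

completion order = A, B, E, D, G, C

t=0: vr[A=0] → run A
t=1: vr[A=1024/1277 C=1024/1277 D=1024/1277] → run A
t=2: vr[A=2048/1277 B=1024/1277 C=1024/1277 D=1024/1277 E=1024/1277 G=1024/1277] → run B
t=3: vr[A=2048/1277 B=4503552/3985517 C=1024/1277 D=1024/1277 E=1024/1277 G=1024/1277] → run C
t=4: vr[A=2048/1277 B=4503552/3985517 C=1740800/540171 D=1024/1277 E=1024/1277 G=1024/1277] → run D
t=5: vr[A=2048/1277 B=4503552/3985517 C=1740800/540171 D=2301/1277 E=1024/1277 G=1024/1277] → run E
t=6: vr[A=2048/1277 B=4503552/3985517 C=1740800/540171 D=2301/1277 E=1740800/540171 G=1024/1277] → run G
t=7: vr[A=2048/1277 B=4503552/3985517 C=1740800/540171 D=2301/1277 E=1740800/540171 G=2048/1277] → run B
t=8: vr[A=2048/1277 B=5811200/3985517 C=1740800/540171 D=2301/1277 E=1740800/540171 G=2048/1277] → run B
t=9: vr[A=2048/1277 B=7118848/3985517 C=1740800/540171 D=2301/1277 E=1740800/540171 G=2048/1277] → run A
t=10: vr[B=7118848/3985517 C=1740800/540171 D=2301/1277 E=1740800/540171 G=2048/1277] → run G
t=11: vr[B=7118848/3985517 C=1740800/540171 D=2301/1277 E=1740800/540171 G=3072/1277] → run B
t=12: vr[B=8426496/3985517 C=1740800/540171 D=2301/1277 E=1740800/540171 G=3072/1277] → run D
t=13: vr[B=8426496/3985517 C=1740800/540171 D=3578/1277 E=1740800/540171 G=3072/1277] → run B
t=14: vr[B=9734144/3985517 C=1740800/540171 D=3578/1277 E=1740800/540171 G=3072/1277] → run G
t=15: vr[B=9734144/3985517 C=1740800/540171 D=3578/1277 E=1740800/540171 G=4096/1277] → run B
t=16: vr[B=11041792/3985517 C=1740800/540171 D=3578/1277 E=1740800/540171 G=4096/1277] → run B
t=17: vr[B=12349440/3985517 C=1740800/540171 D=3578/1277 E=1740800/540171 G=4096/1277] → run D
t=18: vr[B=12349440/3985517 C=1740800/540171 D=4855/1277 E=1740800/540171 G=4096/1277] → run B
t=19: vr[C=1740800/540171 D=4855/1277 E=1740800/540171 G=4096/1277] → run G
t=20: vr[C=1740800/540171 D=4855/1277 E=1740800/540171 G=5120/1277] → run C
t=21: vr[C=3048448/540171 D=4855/1277 E=1740800/540171 G=5120/1277] → run E
t=22: vr[C=3048448/540171 D=4855/1277 G=5120/1277] → run D
t=23: vr[C=3048448/540171 D=6132/1277 G=5120/1277] → run G
t=24: vr[C=3048448/540171 D=6132/1277 G=6144/1277] → run D
t=25: vr[C=3048448/540171 G=6144/1277] → run G
t=26: vr[C=3048448/540171 G=7168/1277] → run G
t=27: vr[C=3048448/540171] → run C
t=28: vr[C=1452032/180057] → run C
t=29: (idle)
t=30: (idle)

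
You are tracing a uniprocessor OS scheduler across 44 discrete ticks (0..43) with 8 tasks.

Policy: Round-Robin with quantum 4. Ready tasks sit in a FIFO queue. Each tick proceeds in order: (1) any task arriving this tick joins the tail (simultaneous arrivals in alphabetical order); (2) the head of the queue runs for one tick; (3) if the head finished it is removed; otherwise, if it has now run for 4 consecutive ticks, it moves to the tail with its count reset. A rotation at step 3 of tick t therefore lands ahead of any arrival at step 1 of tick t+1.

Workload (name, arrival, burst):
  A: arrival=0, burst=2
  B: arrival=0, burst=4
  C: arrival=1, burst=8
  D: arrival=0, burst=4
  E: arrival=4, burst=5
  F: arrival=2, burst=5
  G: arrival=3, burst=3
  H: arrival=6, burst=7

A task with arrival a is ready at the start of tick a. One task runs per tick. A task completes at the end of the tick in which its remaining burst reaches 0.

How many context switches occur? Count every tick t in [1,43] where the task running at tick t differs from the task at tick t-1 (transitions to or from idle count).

t=0: queue=[A,B,D] q_used=0 → run A
t=1: queue=[A,B,D,C] q_used=1 → run A
t=2: queue=[B,D,C,F] q_used=0 → run B
t=3: queue=[B,D,C,F,G] q_used=1 → run B
t=4: queue=[B,D,C,F,G,E] q_used=2 → run B
t=5: queue=[B,D,C,F,G,E] q_used=3 → run B
t=6: queue=[D,C,F,G,E,H] q_used=0 → run D
t=7: queue=[D,C,F,G,E,H] q_used=1 → run D
t=8: queue=[D,C,F,G,E,H] q_used=2 → run D
t=9: queue=[D,C,F,G,E,H] q_used=3 → run D
t=10: queue=[C,F,G,E,H] q_used=0 → run C
t=11: queue=[C,F,G,E,H] q_used=1 → run C
t=12: queue=[C,F,G,E,H] q_used=2 → run C
t=13: queue=[C,F,G,E,H] q_used=3 → run C
t=14: queue=[F,G,E,H,C] q_used=0 → run F
t=15: queue=[F,G,E,H,C] q_used=1 → run F
t=16: queue=[F,G,E,H,C] q_used=2 → run F
t=17: queue=[F,G,E,H,C] q_used=3 → run F
t=18: queue=[G,E,H,C,F] q_used=0 → run G
t=19: queue=[G,E,H,C,F] q_used=1 → run G
t=20: queue=[G,E,H,C,F] q_used=2 → run G
t=21: queue=[E,H,C,F] q_used=0 → run E
t=22: queue=[E,H,C,F] q_used=1 → run E
t=23: queue=[E,H,C,F] q_used=2 → run E
t=24: queue=[E,H,C,F] q_used=3 → run E
t=25: queue=[H,C,F,E] q_used=0 → run H
t=26: queue=[H,C,F,E] q_used=1 → run H
t=27: queue=[H,C,F,E] q_used=2 → run H
t=28: queue=[H,C,F,E] q_used=3 → run H
t=29: queue=[C,F,E,H] q_used=0 → run C
t=30: queue=[C,F,E,H] q_used=1 → run C
t=31: queue=[C,F,E,H] q_used=2 → run C
t=32: queue=[C,F,E,H] q_used=3 → run C
t=33: queue=[F,E,H] q_used=0 → run F
t=34: queue=[E,H] q_used=0 → run E
t=35: queue=[H] q_used=0 → run H
t=36: queue=[H] q_used=1 → run H
t=37: queue=[H] q_used=2 → run H
t=38: (idle)
t=39: (idle)
t=40: (idle)
t=41: (idle)
t=42: (idle)
t=43: (idle)

context switches = 12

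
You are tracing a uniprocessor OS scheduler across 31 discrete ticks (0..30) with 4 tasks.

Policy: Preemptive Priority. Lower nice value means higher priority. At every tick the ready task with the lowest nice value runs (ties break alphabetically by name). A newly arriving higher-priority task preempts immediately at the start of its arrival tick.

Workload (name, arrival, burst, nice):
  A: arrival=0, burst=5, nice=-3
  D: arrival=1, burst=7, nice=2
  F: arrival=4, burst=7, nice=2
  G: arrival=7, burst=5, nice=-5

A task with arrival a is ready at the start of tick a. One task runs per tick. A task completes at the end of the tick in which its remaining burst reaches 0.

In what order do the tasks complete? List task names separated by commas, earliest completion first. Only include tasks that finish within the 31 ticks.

t=0: ready={A} → run A
t=1: ready={A,D} → run A
t=2: ready={A,D} → run A
t=3: ready={A,D} → run A
t=4: ready={A,D,F} → run A
t=5: ready={D,F} → run D
t=6: ready={D,F} → run D
t=7: ready={D,F,G} → run G
t=8: ready={D,F,G} → run G
t=9: ready={D,F,G} → run G
t=10: ready={D,F,G} → run G
t=11: ready={D,F,G} → run G
t=12: ready={D,F} → run D
t=13: ready={D,F} → run D
t=14: ready={D,F} → run D
t=15: ready={D,F} → run D
t=16: ready={D,F} → run D
t=17: ready={F} → run F
t=18: ready={F} → run F
t=19: ready={F} → run F
t=20: ready={F} → run F
t=21: ready={F} → run F
t=22: ready={F} → run F
t=23: ready={F} → run F
t=24: (idle)
t=25: (idle)
t=26: (idle)
t=27: (idle)
t=28: (idle)
t=29: (idle)
t=30: (idle)

completion order = A, G, D, F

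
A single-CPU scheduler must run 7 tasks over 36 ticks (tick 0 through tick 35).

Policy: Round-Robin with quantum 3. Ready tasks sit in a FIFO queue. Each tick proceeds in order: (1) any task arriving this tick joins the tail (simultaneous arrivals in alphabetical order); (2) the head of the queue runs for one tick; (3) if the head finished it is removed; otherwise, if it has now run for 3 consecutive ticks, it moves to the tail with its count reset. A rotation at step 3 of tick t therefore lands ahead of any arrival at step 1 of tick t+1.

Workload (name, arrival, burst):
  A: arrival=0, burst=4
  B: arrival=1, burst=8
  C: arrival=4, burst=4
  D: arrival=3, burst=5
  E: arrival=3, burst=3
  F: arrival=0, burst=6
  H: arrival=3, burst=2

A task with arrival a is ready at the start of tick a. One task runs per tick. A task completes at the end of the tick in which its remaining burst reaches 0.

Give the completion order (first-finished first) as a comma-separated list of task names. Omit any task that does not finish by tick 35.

completion order = A, E, H, F, D, C, B

t=0: queue=[A,F] q_used=0 → run A
t=1: queue=[A,F,B] q_used=1 → run A
t=2: queue=[A,F,B] q_used=2 → run A
t=3: queue=[F,B,A,D,E,H] q_used=0 → run F
t=4: queue=[F,B,A,D,E,H,C] q_used=1 → run F
t=5: queue=[F,B,A,D,E,H,C] q_used=2 → run F
t=6: queue=[B,A,D,E,H,C,F] q_used=0 → run B
t=7: queue=[B,A,D,E,H,C,F] q_used=1 → run B
t=8: queue=[B,A,D,E,H,C,F] q_used=2 → run B
t=9: queue=[A,D,E,H,C,F,B] q_used=0 → run A
t=10: queue=[D,E,H,C,F,B] q_used=0 → run D
t=11: queue=[D,E,H,C,F,B] q_used=1 → run D
t=12: queue=[D,E,H,C,F,B] q_used=2 → run D
t=13: queue=[E,H,C,F,B,D] q_used=0 → run E
t=14: queue=[E,H,C,F,B,D] q_used=1 → run E
t=15: queue=[E,H,C,F,B,D] q_used=2 → run E
t=16: queue=[H,C,F,B,D] q_used=0 → run H
t=17: queue=[H,C,F,B,D] q_used=1 → run H
t=18: queue=[C,F,B,D] q_used=0 → run C
t=19: queue=[C,F,B,D] q_used=1 → run C
t=20: queue=[C,F,B,D] q_used=2 → run C
t=21: queue=[F,B,D,C] q_used=0 → run F
t=22: queue=[F,B,D,C] q_used=1 → run F
t=23: queue=[F,B,D,C] q_used=2 → run F
t=24: queue=[B,D,C] q_used=0 → run B
t=25: queue=[B,D,C] q_used=1 → run B
t=26: queue=[B,D,C] q_used=2 → run B
t=27: queue=[D,C,B] q_used=0 → run D
t=28: queue=[D,C,B] q_used=1 → run D
t=29: queue=[C,B] q_used=0 → run C
t=30: queue=[B] q_used=0 → run B
t=31: queue=[B] q_used=1 → run B
t=32: (idle)
t=33: (idle)
t=34: (idle)
t=35: (idle)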